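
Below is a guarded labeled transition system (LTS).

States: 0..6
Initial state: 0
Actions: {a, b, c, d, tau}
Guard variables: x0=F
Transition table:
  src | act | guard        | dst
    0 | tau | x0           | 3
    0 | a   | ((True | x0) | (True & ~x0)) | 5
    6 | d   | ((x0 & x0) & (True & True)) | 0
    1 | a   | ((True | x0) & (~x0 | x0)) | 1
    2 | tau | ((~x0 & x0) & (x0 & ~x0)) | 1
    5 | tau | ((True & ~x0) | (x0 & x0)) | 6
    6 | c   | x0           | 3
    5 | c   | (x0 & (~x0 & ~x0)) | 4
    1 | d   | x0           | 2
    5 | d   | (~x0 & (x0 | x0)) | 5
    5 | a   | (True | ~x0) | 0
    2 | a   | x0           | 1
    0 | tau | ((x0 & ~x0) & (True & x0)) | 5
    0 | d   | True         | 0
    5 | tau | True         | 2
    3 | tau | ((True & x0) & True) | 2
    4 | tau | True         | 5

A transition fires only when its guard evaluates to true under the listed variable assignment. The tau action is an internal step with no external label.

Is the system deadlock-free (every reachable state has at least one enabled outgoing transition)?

Answer: DEADLOCK at state 2

Trace:
Reachable = {0,2,5,6}
  0: a→5  d→0  [2 out]
  2: ∅  [STUCK]
  5: a→0  tau→2  tau→6  [3 out]
  6: ∅  [STUCK]
Path to 2: a·tau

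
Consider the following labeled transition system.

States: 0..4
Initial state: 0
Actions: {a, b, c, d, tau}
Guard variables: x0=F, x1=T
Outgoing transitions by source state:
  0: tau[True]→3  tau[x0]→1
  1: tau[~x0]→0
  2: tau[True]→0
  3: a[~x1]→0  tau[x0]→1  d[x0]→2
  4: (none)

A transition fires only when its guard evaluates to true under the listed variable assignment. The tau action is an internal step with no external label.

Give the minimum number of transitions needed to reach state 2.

Breadth-first toward 2:
  depth 0: {0}
  depth 1: {3}
2 never appears.

Answer: UNREACHABLE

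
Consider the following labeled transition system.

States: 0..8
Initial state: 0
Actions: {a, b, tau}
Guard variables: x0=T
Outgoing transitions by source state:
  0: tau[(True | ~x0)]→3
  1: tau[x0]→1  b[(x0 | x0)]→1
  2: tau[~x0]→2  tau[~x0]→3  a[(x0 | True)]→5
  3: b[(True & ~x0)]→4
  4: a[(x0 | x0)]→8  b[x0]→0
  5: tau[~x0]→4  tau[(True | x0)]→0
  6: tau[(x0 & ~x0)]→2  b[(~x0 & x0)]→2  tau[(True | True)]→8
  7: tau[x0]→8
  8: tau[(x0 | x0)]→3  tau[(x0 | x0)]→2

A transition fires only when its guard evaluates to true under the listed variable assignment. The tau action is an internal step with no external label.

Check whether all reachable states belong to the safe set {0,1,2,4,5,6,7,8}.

Answer: INVARIANT VIOLATED at state 3

Trace:
Safe = {0,1,2,4,5,6,7,8}
R = {0,3}
  0: ✓
  3: VIOLATES
reach 3 via tau — violates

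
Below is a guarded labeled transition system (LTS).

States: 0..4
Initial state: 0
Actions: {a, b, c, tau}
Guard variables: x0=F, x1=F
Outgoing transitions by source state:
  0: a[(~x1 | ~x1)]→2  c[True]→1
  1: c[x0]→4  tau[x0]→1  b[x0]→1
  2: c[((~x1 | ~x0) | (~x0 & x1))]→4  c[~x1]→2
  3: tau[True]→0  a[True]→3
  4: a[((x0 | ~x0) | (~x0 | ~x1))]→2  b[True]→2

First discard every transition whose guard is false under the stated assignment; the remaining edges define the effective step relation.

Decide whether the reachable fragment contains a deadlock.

Reachable = {0,1,2,4}
  0: a→2  c→1  [2 exit(s)]
  1: ∅  [no exit]
  2: c→2  c→4  [2 exit(s)]
  4: a→2  b→2  [2 exit(s)]
Path to 1: c

Answer: DEADLOCK at state 1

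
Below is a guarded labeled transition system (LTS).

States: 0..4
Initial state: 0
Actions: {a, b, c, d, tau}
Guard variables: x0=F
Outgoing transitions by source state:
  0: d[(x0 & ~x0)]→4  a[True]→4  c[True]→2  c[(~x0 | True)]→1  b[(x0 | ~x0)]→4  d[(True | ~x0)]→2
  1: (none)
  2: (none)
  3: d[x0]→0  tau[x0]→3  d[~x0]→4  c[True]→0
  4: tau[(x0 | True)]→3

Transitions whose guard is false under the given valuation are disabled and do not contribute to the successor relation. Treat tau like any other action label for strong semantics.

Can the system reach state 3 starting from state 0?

Answer: REACHABLE

Trace:
After dropping false guards: 8 live edges.
L0 = {0}
L1 = {1,2,4}  total {0,1,2,4}
L2 = {3}  total {0,1,2,3,4}
Reach set: {0,1,2,3,4}
witness 3: a·tau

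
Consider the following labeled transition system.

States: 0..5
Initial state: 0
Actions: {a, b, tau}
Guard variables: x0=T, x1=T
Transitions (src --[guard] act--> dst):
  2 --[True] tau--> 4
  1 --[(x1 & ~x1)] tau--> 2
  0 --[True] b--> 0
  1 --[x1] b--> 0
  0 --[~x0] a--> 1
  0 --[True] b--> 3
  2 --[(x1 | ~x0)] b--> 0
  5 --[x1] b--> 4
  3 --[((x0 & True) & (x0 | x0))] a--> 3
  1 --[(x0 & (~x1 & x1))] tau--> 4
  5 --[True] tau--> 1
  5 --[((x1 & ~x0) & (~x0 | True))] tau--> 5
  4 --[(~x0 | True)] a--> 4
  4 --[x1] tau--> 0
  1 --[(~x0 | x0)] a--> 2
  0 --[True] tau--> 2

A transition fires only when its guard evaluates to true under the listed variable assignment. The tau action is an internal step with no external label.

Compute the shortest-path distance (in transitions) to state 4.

Layered search for 4:
  Layer 0: {0}
  Layer 1: {2,3}
  Layer 2: {4}
first hit 4 at d=2 via tau·tau

Answer: 2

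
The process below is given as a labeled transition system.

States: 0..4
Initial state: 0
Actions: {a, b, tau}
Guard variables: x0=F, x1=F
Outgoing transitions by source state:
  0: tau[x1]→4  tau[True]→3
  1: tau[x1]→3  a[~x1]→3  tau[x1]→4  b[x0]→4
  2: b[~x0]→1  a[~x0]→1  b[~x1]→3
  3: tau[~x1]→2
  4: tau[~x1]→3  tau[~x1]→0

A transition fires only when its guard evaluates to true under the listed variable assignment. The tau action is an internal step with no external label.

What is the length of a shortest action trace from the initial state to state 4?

Answer: UNREACHABLE

Working:
Breadth-first toward 4:
  L0 = {0}
  L1 = {3}
  L2 = {2}
  L3 = {1}
4 never appears.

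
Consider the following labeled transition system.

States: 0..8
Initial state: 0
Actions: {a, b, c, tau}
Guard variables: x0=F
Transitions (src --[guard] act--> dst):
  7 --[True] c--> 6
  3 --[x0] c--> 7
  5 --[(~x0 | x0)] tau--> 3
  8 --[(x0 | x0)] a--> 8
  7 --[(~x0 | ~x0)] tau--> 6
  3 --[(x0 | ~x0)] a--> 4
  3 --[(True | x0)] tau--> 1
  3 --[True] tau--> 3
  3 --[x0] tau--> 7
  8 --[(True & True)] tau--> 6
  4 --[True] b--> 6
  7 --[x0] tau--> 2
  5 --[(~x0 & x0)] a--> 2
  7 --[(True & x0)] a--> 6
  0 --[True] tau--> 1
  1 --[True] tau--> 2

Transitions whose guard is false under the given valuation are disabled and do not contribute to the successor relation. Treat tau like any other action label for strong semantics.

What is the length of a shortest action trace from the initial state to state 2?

Breadth-first toward 2:
  L0 = {0}
  L1 = {1}
  L2 = {2}
2 enters at depth 2; path tau·tau

Answer: 2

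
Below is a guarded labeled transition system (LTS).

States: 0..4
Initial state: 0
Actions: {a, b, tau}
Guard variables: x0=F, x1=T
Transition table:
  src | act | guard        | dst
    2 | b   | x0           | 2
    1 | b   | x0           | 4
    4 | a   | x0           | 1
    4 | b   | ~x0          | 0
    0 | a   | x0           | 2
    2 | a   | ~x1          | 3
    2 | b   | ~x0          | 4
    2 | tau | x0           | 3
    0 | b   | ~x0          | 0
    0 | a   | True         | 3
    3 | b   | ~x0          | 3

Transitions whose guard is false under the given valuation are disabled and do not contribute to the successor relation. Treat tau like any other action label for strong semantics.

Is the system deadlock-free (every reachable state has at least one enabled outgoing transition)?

Reachable = {0,3}
  0: a→3  b→0  [2 exit(s)]
  3: b→3  [1 exit(s)]

Answer: DEADLOCK-FREE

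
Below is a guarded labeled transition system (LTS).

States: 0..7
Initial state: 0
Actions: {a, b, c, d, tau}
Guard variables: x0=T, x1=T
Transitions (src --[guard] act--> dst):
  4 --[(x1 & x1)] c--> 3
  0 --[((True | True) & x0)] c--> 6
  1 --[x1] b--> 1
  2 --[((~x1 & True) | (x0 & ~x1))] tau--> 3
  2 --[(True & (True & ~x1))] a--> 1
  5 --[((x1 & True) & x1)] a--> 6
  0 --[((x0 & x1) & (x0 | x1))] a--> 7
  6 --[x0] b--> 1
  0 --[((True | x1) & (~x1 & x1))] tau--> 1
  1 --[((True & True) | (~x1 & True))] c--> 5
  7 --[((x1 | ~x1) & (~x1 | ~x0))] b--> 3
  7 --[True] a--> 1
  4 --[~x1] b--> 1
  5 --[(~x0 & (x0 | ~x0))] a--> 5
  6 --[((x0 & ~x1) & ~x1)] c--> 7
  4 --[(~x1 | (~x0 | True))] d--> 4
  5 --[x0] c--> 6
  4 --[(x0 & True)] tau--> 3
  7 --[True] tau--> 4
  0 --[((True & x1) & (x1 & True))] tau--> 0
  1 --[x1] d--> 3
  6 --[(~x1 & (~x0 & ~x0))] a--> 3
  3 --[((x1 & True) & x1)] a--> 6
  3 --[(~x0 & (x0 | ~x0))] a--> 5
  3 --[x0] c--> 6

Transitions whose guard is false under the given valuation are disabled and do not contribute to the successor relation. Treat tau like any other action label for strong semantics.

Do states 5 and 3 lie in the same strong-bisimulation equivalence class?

Bisimulation quotient by refinement:
  π0 = {{0,1,2,3,4,5,6,7}}
  π1 = {{0},{1},{2},{3,5},{4},{6},{7}}
stable after 2 split(s): 7 block(s)
class of 5: {3,5}; class of 3: {3,5}

Answer: BISIMILAR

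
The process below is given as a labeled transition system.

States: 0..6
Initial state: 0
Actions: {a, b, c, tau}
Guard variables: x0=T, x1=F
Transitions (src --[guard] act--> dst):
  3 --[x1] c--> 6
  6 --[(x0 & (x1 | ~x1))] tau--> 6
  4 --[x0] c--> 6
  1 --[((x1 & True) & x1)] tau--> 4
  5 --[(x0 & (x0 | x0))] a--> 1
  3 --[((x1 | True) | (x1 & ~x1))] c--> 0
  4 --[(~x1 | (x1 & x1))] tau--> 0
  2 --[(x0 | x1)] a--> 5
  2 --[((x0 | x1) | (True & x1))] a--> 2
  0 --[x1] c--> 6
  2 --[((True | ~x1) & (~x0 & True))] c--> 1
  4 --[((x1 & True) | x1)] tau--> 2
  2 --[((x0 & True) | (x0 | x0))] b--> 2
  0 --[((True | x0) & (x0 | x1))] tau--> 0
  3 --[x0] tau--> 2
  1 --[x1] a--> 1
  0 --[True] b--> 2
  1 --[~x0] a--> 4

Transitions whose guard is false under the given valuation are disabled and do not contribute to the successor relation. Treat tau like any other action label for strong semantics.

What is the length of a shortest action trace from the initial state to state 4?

Answer: UNREACHABLE

Working:
BFS to 4:
  depth 0: {0}
  depth 1: {2}
  depth 2: {5}
  depth 3: {1}
4 never appears.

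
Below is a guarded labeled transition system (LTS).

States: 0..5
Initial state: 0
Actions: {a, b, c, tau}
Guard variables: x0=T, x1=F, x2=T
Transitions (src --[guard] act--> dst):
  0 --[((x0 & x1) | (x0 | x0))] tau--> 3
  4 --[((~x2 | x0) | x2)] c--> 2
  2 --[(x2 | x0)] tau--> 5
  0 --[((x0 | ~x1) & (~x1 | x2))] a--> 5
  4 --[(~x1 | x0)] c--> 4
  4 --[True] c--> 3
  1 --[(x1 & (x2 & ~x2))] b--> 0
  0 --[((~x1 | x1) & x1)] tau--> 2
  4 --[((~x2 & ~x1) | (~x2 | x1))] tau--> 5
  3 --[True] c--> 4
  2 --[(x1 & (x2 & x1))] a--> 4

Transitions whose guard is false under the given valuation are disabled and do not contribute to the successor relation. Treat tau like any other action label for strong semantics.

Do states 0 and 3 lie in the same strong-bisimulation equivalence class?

Refine partition for ~:
  P[0] = {{0,1,2,3,4,5}}
  P[1] = {{0},{1,5},{2},{3,4}}
  P[2] = {{0},{1,5},{2},{3},{4}}
Fixed point at round 3; 5 class(es).
[0]={0}  [3]={3}

Answer: NOT BISIMILAR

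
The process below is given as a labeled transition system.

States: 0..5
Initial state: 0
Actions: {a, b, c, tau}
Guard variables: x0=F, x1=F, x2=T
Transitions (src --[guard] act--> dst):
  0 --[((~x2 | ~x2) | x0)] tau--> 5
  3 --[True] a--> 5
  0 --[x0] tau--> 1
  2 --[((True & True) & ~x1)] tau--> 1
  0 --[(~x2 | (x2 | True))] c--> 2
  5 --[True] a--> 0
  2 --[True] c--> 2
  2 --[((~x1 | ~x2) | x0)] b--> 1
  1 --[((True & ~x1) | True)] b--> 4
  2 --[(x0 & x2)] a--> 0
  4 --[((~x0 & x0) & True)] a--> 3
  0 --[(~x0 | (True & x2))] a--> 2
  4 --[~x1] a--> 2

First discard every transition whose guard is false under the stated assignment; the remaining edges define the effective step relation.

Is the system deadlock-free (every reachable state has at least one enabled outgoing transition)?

Answer: DEADLOCK-FREE

Trace:
Reach set: {0,1,2,4}
  0: a→2  c→2  [deg 2]
  1: b→4  [deg 1]
  2: b→1  c→2  tau→1  [deg 3]
  4: a→2  [deg 1]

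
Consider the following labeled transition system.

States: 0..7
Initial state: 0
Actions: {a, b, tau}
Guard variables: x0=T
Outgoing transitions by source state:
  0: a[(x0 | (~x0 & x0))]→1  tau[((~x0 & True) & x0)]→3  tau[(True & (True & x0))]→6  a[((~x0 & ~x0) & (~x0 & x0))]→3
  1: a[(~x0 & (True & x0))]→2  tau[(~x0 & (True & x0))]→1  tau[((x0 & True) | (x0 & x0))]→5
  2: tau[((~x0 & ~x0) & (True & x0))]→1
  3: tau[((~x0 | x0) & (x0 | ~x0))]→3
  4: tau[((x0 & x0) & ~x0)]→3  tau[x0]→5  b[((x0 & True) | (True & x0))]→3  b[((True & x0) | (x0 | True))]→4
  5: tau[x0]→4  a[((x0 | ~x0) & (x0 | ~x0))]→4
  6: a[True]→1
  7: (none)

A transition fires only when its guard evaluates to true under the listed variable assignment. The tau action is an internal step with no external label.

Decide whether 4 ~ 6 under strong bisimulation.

Compute ~ classes (split until stable):
  P[0] = {{0,1,2,3,4,5,6,7}}
  P[1] = {{0,5},{1,3},{2,7},{4},{6}}
  P[2] = {{0},{1},{2,7},{3},{4},{5},{6}}
Fixed point at round 3; 7 class(es).
class of 4: {4}; class of 6: {6}

Answer: NOT BISIMILAR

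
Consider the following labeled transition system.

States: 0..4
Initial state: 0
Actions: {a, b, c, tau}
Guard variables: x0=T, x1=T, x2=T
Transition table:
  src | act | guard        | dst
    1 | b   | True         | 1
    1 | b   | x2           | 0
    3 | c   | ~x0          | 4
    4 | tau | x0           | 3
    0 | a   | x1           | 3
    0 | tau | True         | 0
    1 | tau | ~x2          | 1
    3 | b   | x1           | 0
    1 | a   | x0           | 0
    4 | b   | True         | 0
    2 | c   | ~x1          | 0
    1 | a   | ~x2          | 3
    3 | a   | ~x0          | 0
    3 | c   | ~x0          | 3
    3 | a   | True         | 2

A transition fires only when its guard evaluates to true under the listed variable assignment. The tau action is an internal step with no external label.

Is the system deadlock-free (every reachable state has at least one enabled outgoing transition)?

Reachable = {0,2,3}
  0: a→3  tau→0  [deg 2]
  2: ∅  [deadlock]
  3: a→2  b→0  [deg 2]
trace reaching 2: a·a

Answer: DEADLOCK at state 2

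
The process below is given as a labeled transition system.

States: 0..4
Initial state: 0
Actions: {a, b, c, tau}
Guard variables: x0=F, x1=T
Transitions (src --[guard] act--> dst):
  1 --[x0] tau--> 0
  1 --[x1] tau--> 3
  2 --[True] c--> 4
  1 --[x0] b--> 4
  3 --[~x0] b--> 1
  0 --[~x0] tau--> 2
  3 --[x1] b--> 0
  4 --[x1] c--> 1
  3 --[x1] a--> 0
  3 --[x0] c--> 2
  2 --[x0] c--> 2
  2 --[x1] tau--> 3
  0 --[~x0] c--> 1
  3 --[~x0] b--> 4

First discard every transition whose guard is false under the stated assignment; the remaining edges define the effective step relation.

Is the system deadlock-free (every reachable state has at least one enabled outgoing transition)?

Answer: DEADLOCK-FREE

Analysis:
R = {0,1,2,3,4}
  0: c→1  tau→2  [2 out]
  1: tau→3  [1 out]
  2: c→4  tau→3  [2 out]
  3: a→0  b→0  b→1  b→4  [4 out]
  4: c→1  [1 out]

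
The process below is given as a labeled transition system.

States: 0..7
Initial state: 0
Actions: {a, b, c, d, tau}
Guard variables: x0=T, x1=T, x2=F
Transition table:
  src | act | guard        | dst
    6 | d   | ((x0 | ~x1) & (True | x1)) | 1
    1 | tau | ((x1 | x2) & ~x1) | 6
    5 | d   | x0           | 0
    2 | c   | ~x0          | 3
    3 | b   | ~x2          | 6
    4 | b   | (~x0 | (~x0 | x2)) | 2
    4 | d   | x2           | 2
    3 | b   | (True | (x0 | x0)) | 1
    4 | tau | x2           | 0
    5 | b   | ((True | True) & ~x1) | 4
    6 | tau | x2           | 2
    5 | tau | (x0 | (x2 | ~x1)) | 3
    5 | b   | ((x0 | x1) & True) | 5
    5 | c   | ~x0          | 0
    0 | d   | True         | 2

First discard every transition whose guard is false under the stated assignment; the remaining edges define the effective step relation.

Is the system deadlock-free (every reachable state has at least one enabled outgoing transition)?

Reachable = {0,2}
  0: d→2  [deg 1]
  2: ∅  [deadlock]
trace reaching 2: d

Answer: DEADLOCK at state 2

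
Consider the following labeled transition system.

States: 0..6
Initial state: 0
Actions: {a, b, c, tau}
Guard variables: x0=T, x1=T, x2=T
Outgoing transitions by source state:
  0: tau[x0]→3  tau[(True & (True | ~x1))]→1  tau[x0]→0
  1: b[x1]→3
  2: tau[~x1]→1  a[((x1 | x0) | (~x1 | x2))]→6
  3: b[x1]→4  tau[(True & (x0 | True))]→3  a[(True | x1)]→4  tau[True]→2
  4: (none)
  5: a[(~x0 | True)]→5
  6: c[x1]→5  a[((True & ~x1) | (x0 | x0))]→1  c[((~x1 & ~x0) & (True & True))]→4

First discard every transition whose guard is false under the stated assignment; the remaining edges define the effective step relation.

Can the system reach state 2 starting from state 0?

After dropping false guards: 12 live edges.
L0 = {0}
L1 = {1,3}  cumulative {0,1,3}
L2 = {2,4}  cumulative {0,1,2,3,4}
L3 = {6}  cumulative {0,1,2,3,4,6}
L4 = {5}  cumulative {0,1,2,3,4,5,6}
R = {0,1,2,3,4,5,6}
trace reaching 2: tau·tau

Answer: REACHABLE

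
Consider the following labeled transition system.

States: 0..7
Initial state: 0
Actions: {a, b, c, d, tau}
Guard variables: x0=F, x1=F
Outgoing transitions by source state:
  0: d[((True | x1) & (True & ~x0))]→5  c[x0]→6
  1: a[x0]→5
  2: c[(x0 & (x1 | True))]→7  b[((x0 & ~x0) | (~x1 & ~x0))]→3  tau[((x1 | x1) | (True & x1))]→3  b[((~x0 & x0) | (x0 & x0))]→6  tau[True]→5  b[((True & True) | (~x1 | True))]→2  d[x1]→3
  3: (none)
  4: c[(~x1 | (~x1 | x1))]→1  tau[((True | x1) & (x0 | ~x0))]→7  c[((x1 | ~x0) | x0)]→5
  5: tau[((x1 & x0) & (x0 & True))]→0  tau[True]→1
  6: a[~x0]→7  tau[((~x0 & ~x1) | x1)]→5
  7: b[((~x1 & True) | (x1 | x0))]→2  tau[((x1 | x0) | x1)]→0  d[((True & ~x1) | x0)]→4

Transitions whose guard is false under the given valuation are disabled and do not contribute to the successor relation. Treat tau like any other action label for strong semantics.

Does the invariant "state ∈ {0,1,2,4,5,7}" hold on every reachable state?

Answer: INVARIANT HOLDS

Trace:
Safe = {0,1,2,4,5,7}
R = {0,1,5}
  0: ok
  1: ok
  5: ok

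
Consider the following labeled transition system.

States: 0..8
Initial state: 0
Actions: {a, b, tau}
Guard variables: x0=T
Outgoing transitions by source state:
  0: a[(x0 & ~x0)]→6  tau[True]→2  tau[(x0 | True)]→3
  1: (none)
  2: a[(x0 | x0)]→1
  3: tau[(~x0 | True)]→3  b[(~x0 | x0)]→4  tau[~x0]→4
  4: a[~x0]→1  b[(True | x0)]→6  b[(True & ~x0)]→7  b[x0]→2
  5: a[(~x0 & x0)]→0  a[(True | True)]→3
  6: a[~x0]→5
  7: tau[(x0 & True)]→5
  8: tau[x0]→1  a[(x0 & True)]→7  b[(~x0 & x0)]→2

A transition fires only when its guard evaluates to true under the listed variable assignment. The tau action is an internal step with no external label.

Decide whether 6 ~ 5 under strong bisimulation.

Answer: NOT BISIMILAR

Working:
Refine partition for ~:
  π0 = {{0,1,2,3,4,5,6,7,8}}
  π1 = {{0,7},{1,6},{2,5},{3},{4},{8}}
  π2 = {{0},{1,6},{2},{3},{4},{5},{7},{8}}
8 equivalence class(es) (converged in 3)
class of 6: {1,6}; class of 5: {5}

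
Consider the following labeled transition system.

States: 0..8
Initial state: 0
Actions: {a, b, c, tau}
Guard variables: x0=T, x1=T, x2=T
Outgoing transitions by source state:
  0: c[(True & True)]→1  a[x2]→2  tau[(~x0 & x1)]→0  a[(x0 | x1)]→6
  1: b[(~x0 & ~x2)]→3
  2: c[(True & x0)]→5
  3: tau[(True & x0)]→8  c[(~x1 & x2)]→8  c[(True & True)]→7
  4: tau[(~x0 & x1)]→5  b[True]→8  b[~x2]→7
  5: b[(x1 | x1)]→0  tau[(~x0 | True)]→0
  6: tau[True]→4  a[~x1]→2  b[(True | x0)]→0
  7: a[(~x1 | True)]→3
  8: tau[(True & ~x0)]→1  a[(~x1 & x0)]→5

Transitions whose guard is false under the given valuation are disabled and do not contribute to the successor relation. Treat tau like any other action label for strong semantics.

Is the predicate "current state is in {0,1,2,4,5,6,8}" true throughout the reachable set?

Answer: INVARIANT HOLDS

Analysis:
Safe = {0,1,2,4,5,6,8}
R = {0,1,2,4,5,6,8}
  0: ✓
  1: ✓
  2: ✓
  4: ✓
  5: ✓
  6: ✓
  8: ✓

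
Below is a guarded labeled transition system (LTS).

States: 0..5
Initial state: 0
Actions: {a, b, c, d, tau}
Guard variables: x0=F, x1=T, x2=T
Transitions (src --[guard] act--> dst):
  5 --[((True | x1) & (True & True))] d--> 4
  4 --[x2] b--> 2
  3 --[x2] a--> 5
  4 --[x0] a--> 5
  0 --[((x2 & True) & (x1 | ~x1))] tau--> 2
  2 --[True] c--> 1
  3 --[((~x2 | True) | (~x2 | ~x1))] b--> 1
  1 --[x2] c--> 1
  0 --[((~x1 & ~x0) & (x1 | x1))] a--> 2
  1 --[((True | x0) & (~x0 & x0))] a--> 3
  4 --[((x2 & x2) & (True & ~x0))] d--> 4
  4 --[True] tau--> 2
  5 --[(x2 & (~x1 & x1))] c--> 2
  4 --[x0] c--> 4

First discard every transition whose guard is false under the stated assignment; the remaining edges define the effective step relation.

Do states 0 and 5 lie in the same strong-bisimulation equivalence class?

Answer: NOT BISIMILAR

Trace:
Refine partition for ~:
  π0 = {{0,1,2,3,4,5}}
  π1 = {{0},{1,2},{3},{4},{5}}
stable after 2 split(s): 5 block(s)
class of 0: {0}; class of 5: {5}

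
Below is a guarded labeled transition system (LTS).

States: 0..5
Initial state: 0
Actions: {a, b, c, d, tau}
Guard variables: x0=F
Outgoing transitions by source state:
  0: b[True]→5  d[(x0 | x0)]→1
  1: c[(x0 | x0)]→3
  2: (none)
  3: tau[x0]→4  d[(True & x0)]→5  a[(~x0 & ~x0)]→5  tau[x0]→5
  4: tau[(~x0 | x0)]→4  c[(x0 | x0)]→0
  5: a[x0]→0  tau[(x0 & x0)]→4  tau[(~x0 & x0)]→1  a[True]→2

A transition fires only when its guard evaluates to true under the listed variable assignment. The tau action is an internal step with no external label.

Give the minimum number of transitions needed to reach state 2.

Answer: 2

Trace:
Layered search for 2:
  Layer 0: {0}
  Layer 1: {5}
  Layer 2: {2}
2 enters at depth 2; path b·a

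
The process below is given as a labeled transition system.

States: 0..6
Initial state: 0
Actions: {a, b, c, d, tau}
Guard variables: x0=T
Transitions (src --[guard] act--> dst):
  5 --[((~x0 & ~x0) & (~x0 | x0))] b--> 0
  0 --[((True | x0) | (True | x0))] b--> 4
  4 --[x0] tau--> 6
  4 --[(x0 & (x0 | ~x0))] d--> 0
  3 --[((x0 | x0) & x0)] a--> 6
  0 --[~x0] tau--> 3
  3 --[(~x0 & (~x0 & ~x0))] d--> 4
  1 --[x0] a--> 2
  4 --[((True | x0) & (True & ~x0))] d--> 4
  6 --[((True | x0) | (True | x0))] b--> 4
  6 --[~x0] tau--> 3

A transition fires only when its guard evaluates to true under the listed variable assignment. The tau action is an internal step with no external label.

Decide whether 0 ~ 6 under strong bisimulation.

Bisimulation quotient by refinement:
  P[0] = {{0,1,2,3,4,5,6}}
  P[1] = {{0,6},{1,3},{2,5},{4}}
  P[2] = {{0,6},{1},{2,5},{3},{4}}
5 equivalence class(es) (converged in 3)
0∈{0,6}, 6∈{0,6}

Answer: BISIMILAR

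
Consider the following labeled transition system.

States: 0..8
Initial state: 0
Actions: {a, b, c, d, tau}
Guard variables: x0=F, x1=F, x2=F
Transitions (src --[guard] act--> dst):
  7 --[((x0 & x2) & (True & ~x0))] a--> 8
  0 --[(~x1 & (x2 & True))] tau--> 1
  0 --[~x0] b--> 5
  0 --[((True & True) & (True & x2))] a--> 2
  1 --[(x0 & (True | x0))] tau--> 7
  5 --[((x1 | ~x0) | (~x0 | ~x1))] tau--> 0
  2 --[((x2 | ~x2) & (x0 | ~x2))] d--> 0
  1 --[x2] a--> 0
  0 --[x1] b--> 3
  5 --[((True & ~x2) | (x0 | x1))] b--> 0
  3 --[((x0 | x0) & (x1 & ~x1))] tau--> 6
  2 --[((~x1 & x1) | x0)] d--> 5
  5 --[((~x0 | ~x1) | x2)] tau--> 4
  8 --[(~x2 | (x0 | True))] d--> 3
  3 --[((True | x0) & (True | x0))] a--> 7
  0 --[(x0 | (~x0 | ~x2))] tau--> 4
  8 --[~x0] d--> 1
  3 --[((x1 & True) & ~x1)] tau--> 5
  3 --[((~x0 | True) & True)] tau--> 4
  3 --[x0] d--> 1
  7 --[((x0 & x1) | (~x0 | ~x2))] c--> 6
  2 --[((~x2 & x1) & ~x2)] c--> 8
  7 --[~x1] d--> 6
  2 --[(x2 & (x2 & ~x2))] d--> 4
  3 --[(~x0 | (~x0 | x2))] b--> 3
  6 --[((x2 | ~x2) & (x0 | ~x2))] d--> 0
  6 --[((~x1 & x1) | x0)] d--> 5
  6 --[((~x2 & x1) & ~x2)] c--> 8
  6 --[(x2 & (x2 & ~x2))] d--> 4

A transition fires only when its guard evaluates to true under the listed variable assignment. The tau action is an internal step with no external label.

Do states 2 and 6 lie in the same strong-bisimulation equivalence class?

Answer: BISIMILAR

Working:
Refine partition for ~:
  round 0: {{0,1,2,3,4,5,6,7,8}}
  round 1: {{0,5},{1,4},{2,6,8},{3},{7}}
  round 2: {{0},{1,4},{2,6},{3},{5},{7},{8}}
7 equivalence class(es) (converged in 3)
class of 2: {2,6}; class of 6: {2,6}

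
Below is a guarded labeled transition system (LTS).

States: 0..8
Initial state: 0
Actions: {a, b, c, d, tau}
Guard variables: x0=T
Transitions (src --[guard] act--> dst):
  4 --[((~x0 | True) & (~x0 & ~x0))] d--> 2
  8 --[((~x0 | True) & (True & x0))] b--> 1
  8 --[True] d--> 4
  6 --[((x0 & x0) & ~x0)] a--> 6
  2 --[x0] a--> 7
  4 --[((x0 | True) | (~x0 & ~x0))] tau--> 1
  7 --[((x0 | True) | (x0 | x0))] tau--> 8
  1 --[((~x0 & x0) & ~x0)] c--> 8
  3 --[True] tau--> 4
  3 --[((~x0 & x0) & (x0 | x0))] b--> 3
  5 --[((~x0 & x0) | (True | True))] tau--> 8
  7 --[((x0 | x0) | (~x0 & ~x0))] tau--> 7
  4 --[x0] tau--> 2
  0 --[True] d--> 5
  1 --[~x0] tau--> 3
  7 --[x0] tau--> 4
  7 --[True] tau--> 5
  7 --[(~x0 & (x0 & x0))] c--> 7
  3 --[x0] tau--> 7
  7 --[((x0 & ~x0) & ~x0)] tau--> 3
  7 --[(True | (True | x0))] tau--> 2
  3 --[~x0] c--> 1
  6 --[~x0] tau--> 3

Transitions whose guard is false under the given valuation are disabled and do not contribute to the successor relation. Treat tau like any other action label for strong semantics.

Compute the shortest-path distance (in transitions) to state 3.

Layered search for 3:
  depth 0: {0}
  depth 1: {5}
  depth 2: {8}
  depth 3: {1,4}
  depth 4: {2}
  depth 5: {7}
3 never appears.

Answer: UNREACHABLE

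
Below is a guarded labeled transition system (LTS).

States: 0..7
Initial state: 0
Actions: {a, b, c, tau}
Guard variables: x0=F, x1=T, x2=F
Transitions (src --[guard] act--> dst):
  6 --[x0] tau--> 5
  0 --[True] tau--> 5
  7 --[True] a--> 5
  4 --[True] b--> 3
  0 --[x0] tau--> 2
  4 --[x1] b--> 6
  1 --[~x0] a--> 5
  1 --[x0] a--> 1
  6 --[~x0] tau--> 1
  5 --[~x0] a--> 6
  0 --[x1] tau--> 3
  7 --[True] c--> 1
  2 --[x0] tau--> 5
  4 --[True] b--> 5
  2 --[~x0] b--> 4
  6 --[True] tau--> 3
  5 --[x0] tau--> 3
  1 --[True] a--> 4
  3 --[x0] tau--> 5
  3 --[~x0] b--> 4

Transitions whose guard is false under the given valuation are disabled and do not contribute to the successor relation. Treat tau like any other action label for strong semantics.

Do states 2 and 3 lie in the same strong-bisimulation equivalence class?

Refine partition for ~:
  π0 = {{0,1,2,3,4,5,6,7}}
  π1 = {{0,6},{1,5},{2,3,4},{7}}
  π2 = {{0,6},{1},{2,3},{4},{5},{7}}
  π3 = {{0},{1},{2,3},{4},{5},{6},{7}}
7 equivalence class(es) (converged in 4)
2∈{2,3}, 3∈{2,3}

Answer: BISIMILAR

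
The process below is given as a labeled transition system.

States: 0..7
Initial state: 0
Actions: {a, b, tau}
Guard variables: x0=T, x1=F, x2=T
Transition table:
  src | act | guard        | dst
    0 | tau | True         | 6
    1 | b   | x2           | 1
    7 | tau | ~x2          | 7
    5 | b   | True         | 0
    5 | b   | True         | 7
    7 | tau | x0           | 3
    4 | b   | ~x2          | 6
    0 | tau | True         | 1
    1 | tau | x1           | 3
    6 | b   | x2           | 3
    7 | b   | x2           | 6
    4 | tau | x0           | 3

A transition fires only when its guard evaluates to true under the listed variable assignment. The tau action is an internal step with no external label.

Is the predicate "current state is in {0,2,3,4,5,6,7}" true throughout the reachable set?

Allowed set {0,2,3,4,5,6,7}
Reach set: {0,1,3,6}
  0: safe
  1: outside
  3: safe
  6: safe
counterexample path to 1: tau

Answer: INVARIANT VIOLATED at state 1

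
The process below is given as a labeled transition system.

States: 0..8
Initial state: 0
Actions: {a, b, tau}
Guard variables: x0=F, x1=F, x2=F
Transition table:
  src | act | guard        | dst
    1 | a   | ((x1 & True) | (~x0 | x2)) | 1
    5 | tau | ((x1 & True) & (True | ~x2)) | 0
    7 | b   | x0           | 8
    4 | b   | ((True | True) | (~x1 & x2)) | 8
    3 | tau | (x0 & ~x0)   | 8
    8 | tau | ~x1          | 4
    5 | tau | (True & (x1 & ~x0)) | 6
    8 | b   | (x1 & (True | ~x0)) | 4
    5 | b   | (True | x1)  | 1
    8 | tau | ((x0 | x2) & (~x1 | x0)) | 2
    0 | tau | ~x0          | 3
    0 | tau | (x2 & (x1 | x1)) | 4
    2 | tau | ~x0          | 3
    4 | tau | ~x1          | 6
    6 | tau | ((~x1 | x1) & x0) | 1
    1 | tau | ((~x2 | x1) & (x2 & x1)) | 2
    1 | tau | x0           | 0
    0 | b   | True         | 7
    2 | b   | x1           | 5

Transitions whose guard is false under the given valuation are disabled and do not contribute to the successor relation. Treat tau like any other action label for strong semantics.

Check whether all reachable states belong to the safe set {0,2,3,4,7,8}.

Allowed set {0,2,3,4,7,8}
R = {0,3,7}
  0: ✓
  3: ✓
  7: ✓

Answer: INVARIANT HOLDS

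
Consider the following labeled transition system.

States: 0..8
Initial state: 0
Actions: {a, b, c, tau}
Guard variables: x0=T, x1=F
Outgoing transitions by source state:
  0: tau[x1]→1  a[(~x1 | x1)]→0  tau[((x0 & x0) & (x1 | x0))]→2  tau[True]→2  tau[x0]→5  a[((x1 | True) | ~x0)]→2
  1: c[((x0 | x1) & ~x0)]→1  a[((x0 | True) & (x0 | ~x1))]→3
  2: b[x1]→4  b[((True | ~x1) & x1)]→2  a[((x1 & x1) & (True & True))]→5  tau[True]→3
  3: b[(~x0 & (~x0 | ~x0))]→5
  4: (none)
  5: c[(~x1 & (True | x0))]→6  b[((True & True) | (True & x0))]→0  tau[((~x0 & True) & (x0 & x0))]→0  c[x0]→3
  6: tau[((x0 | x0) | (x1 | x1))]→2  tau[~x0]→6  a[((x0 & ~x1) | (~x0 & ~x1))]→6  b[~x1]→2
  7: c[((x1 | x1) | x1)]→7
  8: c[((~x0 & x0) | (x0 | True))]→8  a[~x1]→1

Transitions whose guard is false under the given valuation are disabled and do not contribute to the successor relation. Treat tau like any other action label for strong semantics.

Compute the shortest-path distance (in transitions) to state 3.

BFS to 3:
  L0 = {0}
  L1 = {2,5}
  L2 = {3,6}
3 enters at depth 2; path a·tau

Answer: 2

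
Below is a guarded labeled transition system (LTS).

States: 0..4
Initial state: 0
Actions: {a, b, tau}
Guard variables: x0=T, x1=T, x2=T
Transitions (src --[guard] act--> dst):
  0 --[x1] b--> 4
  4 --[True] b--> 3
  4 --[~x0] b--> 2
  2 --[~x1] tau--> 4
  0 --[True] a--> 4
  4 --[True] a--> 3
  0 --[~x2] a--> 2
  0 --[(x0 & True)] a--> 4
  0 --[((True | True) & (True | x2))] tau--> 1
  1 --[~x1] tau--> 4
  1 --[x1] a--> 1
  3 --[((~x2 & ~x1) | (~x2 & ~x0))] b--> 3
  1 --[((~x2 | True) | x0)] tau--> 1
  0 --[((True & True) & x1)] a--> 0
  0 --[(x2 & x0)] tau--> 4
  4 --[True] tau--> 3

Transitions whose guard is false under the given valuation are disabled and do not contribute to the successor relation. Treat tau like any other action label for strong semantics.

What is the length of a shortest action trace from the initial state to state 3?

Layered search for 3:
  depth 0: {0}
  depth 1: {1,4}
  depth 2: {3}
depth(3)=2, e.g. a·a

Answer: 2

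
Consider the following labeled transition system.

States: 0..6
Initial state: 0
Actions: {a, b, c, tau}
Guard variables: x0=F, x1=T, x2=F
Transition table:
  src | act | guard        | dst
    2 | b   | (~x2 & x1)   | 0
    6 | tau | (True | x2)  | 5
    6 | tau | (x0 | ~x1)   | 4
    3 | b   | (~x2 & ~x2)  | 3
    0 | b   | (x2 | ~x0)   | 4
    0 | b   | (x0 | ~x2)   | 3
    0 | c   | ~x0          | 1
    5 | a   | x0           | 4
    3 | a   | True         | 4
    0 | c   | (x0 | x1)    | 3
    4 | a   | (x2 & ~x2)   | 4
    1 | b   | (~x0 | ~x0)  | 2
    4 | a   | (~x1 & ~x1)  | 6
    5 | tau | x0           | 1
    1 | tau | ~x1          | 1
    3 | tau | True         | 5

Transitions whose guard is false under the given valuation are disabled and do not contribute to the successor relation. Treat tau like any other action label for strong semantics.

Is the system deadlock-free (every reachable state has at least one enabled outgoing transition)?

Reach set: {0,1,2,3,4,5}
  0: b→3  b→4  c→1  c→3  [deg 4]
  1: b→2  [deg 1]
  2: b→0  [deg 1]
  3: a→4  b→3  tau→5  [deg 3]
  4: ∅  [deadlock]
  5: ∅  [deadlock]
Path to 4: b

Answer: DEADLOCK at state 4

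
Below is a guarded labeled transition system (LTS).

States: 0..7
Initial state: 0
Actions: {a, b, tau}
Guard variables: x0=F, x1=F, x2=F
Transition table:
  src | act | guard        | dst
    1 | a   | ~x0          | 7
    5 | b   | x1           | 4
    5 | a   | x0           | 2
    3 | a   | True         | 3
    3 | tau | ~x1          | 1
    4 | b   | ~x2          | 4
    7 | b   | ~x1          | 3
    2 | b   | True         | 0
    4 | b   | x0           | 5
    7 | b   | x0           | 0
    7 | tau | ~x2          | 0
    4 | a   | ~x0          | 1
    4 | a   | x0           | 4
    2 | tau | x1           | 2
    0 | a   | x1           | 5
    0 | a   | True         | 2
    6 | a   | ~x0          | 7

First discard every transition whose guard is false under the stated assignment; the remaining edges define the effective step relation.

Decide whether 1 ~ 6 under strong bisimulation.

Answer: BISIMILAR

Trace:
Refine partition for ~:
  P[0] = {{0,1,2,3,4,5,6,7}}
  P[1] = {{0,1,6},{2},{3},{4},{5},{7}}
  P[2] = {{0},{1,6},{2},{3},{4},{5},{7}}
7 equivalence class(es) (converged in 3)
[1]={1,6}  [6]={1,6}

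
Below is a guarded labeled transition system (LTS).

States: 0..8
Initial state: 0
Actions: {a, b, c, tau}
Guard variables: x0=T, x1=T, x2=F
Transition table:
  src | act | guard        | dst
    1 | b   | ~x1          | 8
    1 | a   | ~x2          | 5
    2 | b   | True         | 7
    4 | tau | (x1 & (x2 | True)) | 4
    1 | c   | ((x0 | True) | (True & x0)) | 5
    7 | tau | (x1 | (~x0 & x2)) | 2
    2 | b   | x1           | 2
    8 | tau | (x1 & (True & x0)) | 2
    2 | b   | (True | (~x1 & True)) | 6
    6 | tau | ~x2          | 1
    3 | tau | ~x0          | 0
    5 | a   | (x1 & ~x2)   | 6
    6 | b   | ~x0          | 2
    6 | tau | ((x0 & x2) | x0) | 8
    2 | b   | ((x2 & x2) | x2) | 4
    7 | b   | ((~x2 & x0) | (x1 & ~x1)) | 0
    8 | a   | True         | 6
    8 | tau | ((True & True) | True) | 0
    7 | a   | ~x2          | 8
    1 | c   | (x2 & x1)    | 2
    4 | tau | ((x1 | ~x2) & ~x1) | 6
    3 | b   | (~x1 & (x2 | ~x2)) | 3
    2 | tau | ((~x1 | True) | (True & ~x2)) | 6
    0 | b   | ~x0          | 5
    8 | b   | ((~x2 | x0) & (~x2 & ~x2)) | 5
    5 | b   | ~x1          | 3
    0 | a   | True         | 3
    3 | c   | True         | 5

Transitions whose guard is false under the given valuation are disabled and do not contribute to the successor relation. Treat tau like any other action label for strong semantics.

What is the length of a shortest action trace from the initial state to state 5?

Breadth-first toward 5:
  L0 = {0}
  L1 = {3}
  L2 = {5}
depth(5)=2, e.g. a·c

Answer: 2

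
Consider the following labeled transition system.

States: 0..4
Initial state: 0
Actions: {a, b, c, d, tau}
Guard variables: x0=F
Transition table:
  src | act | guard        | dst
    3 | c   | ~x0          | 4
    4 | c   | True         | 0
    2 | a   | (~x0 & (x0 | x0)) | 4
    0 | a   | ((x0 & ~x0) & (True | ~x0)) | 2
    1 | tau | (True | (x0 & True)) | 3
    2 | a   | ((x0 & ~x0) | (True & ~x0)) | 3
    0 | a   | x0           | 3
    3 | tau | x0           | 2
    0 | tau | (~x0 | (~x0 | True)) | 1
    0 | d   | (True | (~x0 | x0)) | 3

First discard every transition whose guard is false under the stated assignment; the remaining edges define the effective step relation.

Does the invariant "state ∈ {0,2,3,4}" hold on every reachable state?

Allowed set {0,2,3,4}
Reach set: {0,1,3,4}
  0: ✓
  1: outside
  3: ✓
  4: ✓
witness against invariant: tau → 1

Answer: INVARIANT VIOLATED at state 1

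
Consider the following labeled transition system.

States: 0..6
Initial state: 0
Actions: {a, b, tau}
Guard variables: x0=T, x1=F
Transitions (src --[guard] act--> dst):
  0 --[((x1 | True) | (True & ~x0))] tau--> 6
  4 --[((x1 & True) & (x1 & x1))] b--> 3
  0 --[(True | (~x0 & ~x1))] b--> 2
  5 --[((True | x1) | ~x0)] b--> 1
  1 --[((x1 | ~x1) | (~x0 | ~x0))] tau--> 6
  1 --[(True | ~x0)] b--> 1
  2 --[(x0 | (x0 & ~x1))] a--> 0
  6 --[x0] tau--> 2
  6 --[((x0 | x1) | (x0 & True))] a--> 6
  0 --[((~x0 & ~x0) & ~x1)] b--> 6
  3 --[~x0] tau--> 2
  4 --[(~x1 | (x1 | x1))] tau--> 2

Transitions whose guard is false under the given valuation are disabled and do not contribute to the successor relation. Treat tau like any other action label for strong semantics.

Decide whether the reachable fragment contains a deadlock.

Answer: DEADLOCK-FREE

Trace:
Reach set: {0,2,6}
  0: b→2  tau→6  [2 exit(s)]
  2: a→0  [1 exit(s)]
  6: a→6  tau→2  [2 exit(s)]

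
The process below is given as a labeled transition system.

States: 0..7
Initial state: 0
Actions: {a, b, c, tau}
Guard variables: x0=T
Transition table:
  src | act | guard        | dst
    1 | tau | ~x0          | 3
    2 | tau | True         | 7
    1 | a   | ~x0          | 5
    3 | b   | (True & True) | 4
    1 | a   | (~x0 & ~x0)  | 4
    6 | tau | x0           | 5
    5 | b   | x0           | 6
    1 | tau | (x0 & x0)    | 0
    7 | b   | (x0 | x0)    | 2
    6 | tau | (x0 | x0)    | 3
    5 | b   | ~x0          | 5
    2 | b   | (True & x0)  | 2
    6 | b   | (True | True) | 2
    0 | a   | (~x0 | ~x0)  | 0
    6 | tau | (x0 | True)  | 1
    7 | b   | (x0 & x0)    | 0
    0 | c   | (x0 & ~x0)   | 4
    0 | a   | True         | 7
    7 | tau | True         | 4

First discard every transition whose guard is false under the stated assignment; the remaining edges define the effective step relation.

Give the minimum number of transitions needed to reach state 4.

Layered search for 4:
  L0 = {0}
  L1 = {7}
  L2 = {2,4}
first hit 4 at d=2 via a·tau

Answer: 2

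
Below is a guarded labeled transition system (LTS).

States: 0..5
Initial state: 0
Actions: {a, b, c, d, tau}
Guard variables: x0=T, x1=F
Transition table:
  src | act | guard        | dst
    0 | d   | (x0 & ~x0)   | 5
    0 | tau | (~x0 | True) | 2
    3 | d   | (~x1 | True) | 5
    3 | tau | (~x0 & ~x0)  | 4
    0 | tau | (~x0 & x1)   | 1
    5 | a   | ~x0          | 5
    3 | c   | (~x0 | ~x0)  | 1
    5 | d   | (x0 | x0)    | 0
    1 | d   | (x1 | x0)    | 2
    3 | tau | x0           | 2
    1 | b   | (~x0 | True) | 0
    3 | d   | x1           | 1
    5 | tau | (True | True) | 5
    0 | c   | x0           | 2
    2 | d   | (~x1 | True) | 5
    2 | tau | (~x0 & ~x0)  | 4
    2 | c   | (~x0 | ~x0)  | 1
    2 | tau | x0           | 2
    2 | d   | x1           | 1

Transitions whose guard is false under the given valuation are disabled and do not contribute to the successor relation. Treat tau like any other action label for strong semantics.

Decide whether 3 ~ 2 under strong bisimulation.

Bisimulation quotient by refinement:
  round 0: {{0,1,2,3,4,5}}
  round 1: {{0},{1},{2,3,5},{4}}
  round 2: {{0},{1},{2,3},{4},{5}}
Fixed point at round 3; 5 class(es).
[3]={2,3}  [2]={2,3}

Answer: BISIMILAR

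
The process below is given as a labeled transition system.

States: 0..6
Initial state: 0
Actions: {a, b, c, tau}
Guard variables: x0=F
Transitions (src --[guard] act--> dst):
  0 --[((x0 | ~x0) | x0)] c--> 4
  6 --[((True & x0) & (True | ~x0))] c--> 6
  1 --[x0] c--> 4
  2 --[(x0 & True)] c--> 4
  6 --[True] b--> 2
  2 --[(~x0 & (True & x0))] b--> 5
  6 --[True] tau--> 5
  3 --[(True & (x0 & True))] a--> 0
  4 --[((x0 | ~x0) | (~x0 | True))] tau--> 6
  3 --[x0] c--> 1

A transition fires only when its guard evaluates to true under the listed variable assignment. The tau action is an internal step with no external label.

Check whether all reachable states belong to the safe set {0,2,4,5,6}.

Safe = {0,2,4,5,6}
Reachable = {0,2,4,5,6}
  0: ✓
  2: ✓
  4: ✓
  5: ✓
  6: ✓

Answer: INVARIANT HOLDS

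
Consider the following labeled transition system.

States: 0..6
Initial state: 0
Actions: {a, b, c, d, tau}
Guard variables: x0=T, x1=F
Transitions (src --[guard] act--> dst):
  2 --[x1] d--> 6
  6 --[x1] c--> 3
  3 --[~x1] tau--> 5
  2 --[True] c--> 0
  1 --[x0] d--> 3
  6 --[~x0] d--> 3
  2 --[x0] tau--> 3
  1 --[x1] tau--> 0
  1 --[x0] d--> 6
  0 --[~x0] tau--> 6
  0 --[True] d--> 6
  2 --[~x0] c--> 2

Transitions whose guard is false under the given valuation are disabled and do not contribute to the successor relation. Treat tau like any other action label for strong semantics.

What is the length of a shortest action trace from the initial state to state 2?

Breadth-first toward 2:
  Layer 0: {0}
  Layer 1: {6}
2 never appears.

Answer: UNREACHABLE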